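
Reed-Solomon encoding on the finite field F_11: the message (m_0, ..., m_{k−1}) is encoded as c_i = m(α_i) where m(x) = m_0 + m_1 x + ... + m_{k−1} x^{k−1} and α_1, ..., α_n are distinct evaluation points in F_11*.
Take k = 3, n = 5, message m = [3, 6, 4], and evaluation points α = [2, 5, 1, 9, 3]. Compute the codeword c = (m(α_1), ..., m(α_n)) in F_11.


c = [9, 1, 2, 7, 2]

Message polynomial: m(x) = 3 + 6·x + 4·x^2 (mod 11).
For each evaluation point α_i, compute m(α_i) mod 11:
  α_1 = 2: Horner steps 4 → 3 → 9, so m(2) = 9.
  α_2 = 5: Horner steps 4 → 4 → 1, so m(5) = 1.
  α_3 = 1: Horner steps 4 → 10 → 2, so m(1) = 2.
  α_4 = 9: Horner steps 4 → 9 → 7, so m(9) = 7.
  α_5 = 3: Horner steps 4 → 7 → 2, so m(3) = 2.
Codeword c = [9, 1, 2, 7, 2] ∈ F_11^5.


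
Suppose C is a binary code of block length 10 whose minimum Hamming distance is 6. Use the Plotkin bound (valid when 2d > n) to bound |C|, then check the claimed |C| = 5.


Plotkin bound M ≤ 6; given |C| = 5 ≤ bound (satisfied).

Check applicability: 2d = 12, n = 10.
2d − n = 2 > 0, so Plotkin applies.
Compute d/(2d−n) = 6/2 ≈ 3.0000.
⌊d/(2d−n)⌋ = 3.
Plotkin bound: M ≤ 2·3 = 6.
Given |C| = 5, check: satisfied.
This |C| is below the Plotkin bound.


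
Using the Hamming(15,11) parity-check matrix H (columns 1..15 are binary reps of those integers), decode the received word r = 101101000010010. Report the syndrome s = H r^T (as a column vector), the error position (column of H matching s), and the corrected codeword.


s = (0, 1, 0, 1)^T, error position = 5, corrected codeword c = 101111000010010

Compute s = H r^T mod 2 one row at a time:
  s_1 = 0 + 0 + 0 + 1 + 0 + 0 + 1 + 0 = 2 ≡ 0 (mod 2).
  s_2 = 1 + 0 + 1 + 0 + 0 + 0 + 1 + 0 = 3 ≡ 1 (mod 2).
  s_3 = 0 + 1 + 1 + 0 + 0 + 1 + 1 + 0 = 4 ≡ 0 (mod 2).
  s_4 = 1 + 1 + 0 + 0 + 0 + 1 + 0 + 0 = 3 ≡ 1 (mod 2).
s = (0, 1, 0, 1)^T — this equals column 5 of H (binary 0101), so error is at position 5.
Correct: flip bit 5 of r = 101101000010010 to get c = 101111000010010.


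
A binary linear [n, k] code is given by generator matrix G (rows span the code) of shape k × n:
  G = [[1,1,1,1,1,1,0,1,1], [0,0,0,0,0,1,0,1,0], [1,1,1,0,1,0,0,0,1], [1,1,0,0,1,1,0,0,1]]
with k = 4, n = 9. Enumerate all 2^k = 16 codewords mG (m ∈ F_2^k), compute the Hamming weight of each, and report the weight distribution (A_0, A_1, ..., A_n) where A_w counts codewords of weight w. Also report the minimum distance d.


Weight distribution: A_0 = 1, A_1 = 1, A_2 = 3, A_3 = 3, A_5 = 3, A_6 = 3, A_7 = 1, A_8 = 1. Minimum distance d = 1.

Enumerate all 2^4 = 16 messages m ∈ F_2^4.
For each, compute codeword c = mG in F_2^9, then tally its weight.
  m = 0000 → c = 000000000, weight = 0.
  m = 1000 → c = 111111011, weight = 8.
  m = 0100 → c = 000001010, weight = 2.
  m = 1100 → c = 111110001, weight = 6.
  m = 0010 → c = 111010001, weight = 5.
  m = 1010 → c = 000101010, weight = 3.
  m = 0110 → c = 111011011, weight = 7.
  m = 1110 → c = 000100000, weight = 1.
  m = 0001 → c = 110011001, weight = 5.
  m = 1001 → c = 001100010, weight = 3.
  m = 0101 → c = 110010011, weight = 5.
  m = 1101 → c = 001101000, weight = 3.
  m = 0011 → c = 001001000, weight = 2.
  m = 1011 → c = 110110011, weight = 6.
  m = 0111 → c = 001000010, weight = 2.
  m = 1111 → c = 110111001, weight = 6.
Tally weights:
  weight 0: 1 codewords.
  weight 1: 1 codewords.
  weight 2: 3 codewords.
  weight 3: 3 codewords.
  weight 5: 3 codewords.
  weight 6: 3 codewords.
  weight 7: 1 codewords.
  weight 8: 1 codewords.
Minimum distance d = smallest w > 0 with A_w > 0 = 1.
Sanity: Σ A_w = 16 = 2^4 = 16 ✓.


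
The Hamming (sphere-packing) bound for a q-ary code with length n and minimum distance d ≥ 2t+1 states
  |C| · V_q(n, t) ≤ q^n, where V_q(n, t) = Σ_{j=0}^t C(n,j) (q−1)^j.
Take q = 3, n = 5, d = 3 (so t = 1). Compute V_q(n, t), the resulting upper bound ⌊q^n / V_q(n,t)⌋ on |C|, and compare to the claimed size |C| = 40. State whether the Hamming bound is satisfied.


V_q(n, t) = 11, q^n = 243, Hamming bound = 22, |C| = 40 > bound (violated).

Step 1: Compute V_q(n, t) = Σ_{j=0}^1 C(n, j) (q−1)^j.
  j = 0: C(5,0)·(2)^0 = 1·1 = 1.
  j = 1: C(5,1)·(2)^1 = 5·2 = 10.
  V_q(n, t) = 1 + 10 = 11.
Step 2: q^n = 3^5 = 243.
Step 3: Hamming bound ⌊q^n / V_q(n,t)⌋ = ⌊243/11⌋ = 22.
Step 4: Compare |C| = 40 to 22: violated.
The claimed |C| lies above the Hamming bound, so no 3-ary code of length 5 with d ≥ 3 can have 40 codewords.


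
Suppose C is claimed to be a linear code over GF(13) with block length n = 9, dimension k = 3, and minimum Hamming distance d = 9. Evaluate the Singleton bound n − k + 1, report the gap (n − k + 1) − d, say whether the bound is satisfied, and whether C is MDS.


Singleton RHS = n − k + 1 = 7, slack = -2, bound violated (no such code; not MDS).

Singleton bound: d ≤ n − k + 1.
Here n = 9, k = 3, so n − k + 1 = 7.
Given d = 9, check d ≤ 7: NO.
Slack = (n − k + 1) − d = -2.
The slack is negative: d = 9 exceeds n − k + 1 = 7 by 2, so the Singleton bound is violated and no linear [9, 3, 9]_13 code can exist. In particular it is not MDS (MDS requires d = n − k + 1 exactly).
Description: the claimed parameters are [9, 3, 9]_13; such a code would be impossible (violates the Singleton bound).


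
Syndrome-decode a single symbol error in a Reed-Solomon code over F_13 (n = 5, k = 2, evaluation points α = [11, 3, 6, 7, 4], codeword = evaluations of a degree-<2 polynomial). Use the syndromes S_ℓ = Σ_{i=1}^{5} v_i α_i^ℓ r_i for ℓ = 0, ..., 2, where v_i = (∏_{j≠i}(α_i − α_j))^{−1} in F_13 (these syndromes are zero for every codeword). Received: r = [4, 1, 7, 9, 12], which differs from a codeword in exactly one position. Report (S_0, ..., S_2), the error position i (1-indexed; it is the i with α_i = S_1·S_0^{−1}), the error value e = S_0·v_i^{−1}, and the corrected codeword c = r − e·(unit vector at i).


S = (10, 1, 4), error at position 5, error magnitude e = 9, c = [4, 1, 7, 9, 3].

Step 1: column multipliers v_i = (∏_{j≠i}(α_i − α_j))^{−1} mod 13.
  i = 1 (α = 11): (11−3)(11−6)(11−7)(11−4) = 8·5·4·7 = 1120 ≡ 2, so v_1 = 2^{−1} = 7 (mod 13).
  i = 2 (α = 3): (3−11)(3−6)(3−7)(3−4) = (−8)·(−3)·(−4)·(−1) = 96 ≡ 5, so v_2 = 5^{−1} = 8 (mod 13).
  i = 3 (α = 6): (6−11)(6−3)(6−7)(6−4) = (−5)·3·(−1)·2 = 30 ≡ 4, so v_3 = 4^{−1} = 10 (mod 13).
  i = 4 (α = 7): (7−11)(7−3)(7−6)(7−4) = (−4)·4·1·3 = −48 ≡ 4, so v_4 = 4^{−1} = 10 (mod 13).
  i = 5 (α = 4): (4−11)(4−3)(4−6)(4−7) = (−7)·1·(−2)·(−3) = −42 ≡ 10, so v_5 = 10^{−1} = 4 (mod 13).
  v = [7, 8, 10, 10, 4].
Step 2: syndromes of r = [4, 1, 7, 9, 12] (all sums mod 13).
  S_0 = Σ v_i r_i = 7·4 + 8·1 + 10·7 + 10·9 + 4·12 = 244 ≡ 10.
  S_1 = Σ v_i α_i r_i = 7·11·4 + 8·3·1 + 10·6·7 + 10·7·9 + 4·4·12 = 1574 ≡ 1.
  α_i^2 mod 13 = [4, 9, 10, 10, 3].
  S_2 = Σ v_i α_i^2 r_i = 7·4·4 + 8·9·1 + 10·10·7 + 10·10·9 + 4·3·12 = 1928 ≡ 4.
  S = (10, 1, 4) ≠ 0, so r is not a codeword (an error is present).
Step 3: locate the error. For a single error e at position i, S_ℓ = v_i·e·α_i^ℓ, so α_err = S_1/S_0.
  S_0^{−1} = 10^{−1} = 4 (mod 13), so α_err = 1·4 = 4 ≡ 4 = α_5. Error position i = 5.
  Consistency check: S_2/S_1 = 4·1 = 4 ≡ 4 = α_err ✓ (single-error assumption holds).
Step 4: error magnitude e = S_0/v_5 = S_0·∏_{j≠5}(α_5 − α_j) = 10·10 = 100 ≡ 9 (mod 13).
Step 5: correct position 5: c_5 = r_5 − e = 12 − 9 ≡ 3 (mod 13). Hence c = [4, 1, 7, 9, 3].
  Check: interpolating c through the α_i gives m(x) = 8 + 2·x (degree < 2) with m(α_i) = c_i for every i, so c is indeed a codeword.


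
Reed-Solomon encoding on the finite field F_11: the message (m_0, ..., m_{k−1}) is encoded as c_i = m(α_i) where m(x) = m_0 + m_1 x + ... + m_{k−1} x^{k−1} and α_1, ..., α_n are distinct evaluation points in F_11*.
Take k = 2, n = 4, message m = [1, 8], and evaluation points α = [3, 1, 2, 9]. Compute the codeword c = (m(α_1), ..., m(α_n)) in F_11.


c = [3, 9, 6, 7]

Message polynomial: m(x) = 1 + 8·x (mod 11).
For each evaluation point α_i, compute m(α_i) mod 11:
  α_1 = 3: Horner steps 8 → 3, so m(3) = 3.
  α_2 = 1: Horner steps 8 → 9, so m(1) = 9.
  α_3 = 2: Horner steps 8 → 6, so m(2) = 6.
  α_4 = 9: Horner steps 8 → 7, so m(9) = 7.
Codeword c = [3, 9, 6, 7] ∈ F_11^4.


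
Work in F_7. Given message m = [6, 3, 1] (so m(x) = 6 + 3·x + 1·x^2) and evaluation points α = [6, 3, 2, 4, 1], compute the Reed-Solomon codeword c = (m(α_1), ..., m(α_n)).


c = [4, 3, 2, 6, 3]

Message polynomial: m(x) = 6 + 3·x + 1·x^2 (mod 7).
For each evaluation point α_i, compute m(α_i) mod 7:
  α_1 = 6: Horner steps 1 → 2 → 4, so m(6) = 4.
  α_2 = 3: Horner steps 1 → 6 → 3, so m(3) = 3.
  α_3 = 2: Horner steps 1 → 5 → 2, so m(2) = 2.
  α_4 = 4: Horner steps 1 → 0 → 6, so m(4) = 6.
  α_5 = 1: Horner steps 1 → 4 → 3, so m(1) = 3.
Codeword c = [4, 3, 2, 6, 3] ∈ F_7^5.


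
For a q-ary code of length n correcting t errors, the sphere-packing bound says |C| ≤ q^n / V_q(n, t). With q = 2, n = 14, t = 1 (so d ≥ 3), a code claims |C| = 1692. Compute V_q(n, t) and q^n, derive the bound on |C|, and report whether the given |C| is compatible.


V_q(n, t) = 15, q^n = 16384, Hamming bound = 1092, |C| = 1692 > bound (violated).

Step 1: Compute V_q(n, t) = Σ_{j=0}^1 C(n, j) (q−1)^j.
  j = 0: C(14,0)·(1)^0 = 1·1 = 1.
  j = 1: C(14,1)·(1)^1 = 14·1 = 14.
  V_q(n, t) = 1 + 14 = 15.
Step 2: q^n = 2^14 = 16384.
Step 3: Hamming bound ⌊q^n / V_q(n,t)⌋ = ⌊16384/15⌋ = 1092.
Step 4: Compare |C| = 1692 to 1092: violated.
The claimed |C| lies above the Hamming bound, so no 2-ary code of length 14 with d ≥ 3 can have 1692 codewords.


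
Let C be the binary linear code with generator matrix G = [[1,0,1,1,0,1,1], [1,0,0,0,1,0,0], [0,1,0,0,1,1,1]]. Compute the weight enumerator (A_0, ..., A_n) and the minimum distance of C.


Weight distribution: A_0 = 1, A_2 = 1, A_3 = 1, A_4 = 2, A_5 = 3. Minimum distance d = 2.

Enumerate all 2^3 = 8 messages m ∈ F_2^3.
For each, compute codeword c = mG in F_2^7, then tally its weight.
  m = 000 → c = 0000000, weight = 0.
  m = 100 → c = 1011011, weight = 5.
  m = 010 → c = 1000100, weight = 2.
  m = 110 → c = 0011111, weight = 5.
  m = 001 → c = 0100111, weight = 4.
  m = 101 → c = 1111100, weight = 5.
  m = 011 → c = 1100011, weight = 4.
  m = 111 → c = 0111000, weight = 3.
Tally weights:
  weight 0: 1 codewords.
  weight 2: 1 codewords.
  weight 3: 1 codewords.
  weight 4: 2 codewords.
  weight 5: 3 codewords.
Minimum distance d = smallest w > 0 with A_w > 0 = 2.
Sanity: Σ A_w = 8 = 2^3 = 8 ✓.


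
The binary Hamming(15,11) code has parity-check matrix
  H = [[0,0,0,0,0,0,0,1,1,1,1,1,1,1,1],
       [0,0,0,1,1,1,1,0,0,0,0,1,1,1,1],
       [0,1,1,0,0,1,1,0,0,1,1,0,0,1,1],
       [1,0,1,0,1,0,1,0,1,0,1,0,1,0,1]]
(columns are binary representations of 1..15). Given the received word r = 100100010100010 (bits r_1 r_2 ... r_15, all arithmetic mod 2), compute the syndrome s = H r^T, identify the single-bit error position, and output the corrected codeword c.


s = (1, 0, 0, 1)^T, error position = 9, corrected codeword c = 100100011100010

Compute s = H r^T mod 2 one row at a time:
  s_1 = 1 + 0 + 1 + 0 + 0 + 0 + 1 + 0 = 3 ≡ 1 (mod 2).
  s_2 = 1 + 0 + 0 + 0 + 0 + 0 + 1 + 0 = 2 ≡ 0 (mod 2).
  s_3 = 0 + 0 + 0 + 0 + 1 + 0 + 1 + 0 = 2 ≡ 0 (mod 2).
  s_4 = 1 + 0 + 0 + 0 + 0 + 0 + 0 + 0 = 1 ≡ 1 (mod 2).
s = (1, 0, 0, 1)^T — this equals column 9 of H (binary 1001), so error is at position 9.
Correct: flip bit 9 of r = 100100010100010 to get c = 100100011100010.


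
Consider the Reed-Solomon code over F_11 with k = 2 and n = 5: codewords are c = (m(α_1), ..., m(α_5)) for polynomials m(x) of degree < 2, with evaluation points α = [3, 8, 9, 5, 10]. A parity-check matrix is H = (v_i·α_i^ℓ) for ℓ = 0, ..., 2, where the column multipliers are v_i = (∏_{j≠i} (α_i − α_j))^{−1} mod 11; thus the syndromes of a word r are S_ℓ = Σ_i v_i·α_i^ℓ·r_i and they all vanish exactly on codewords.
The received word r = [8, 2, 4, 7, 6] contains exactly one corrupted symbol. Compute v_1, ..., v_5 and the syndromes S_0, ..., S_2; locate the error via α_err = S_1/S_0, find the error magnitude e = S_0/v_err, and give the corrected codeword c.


S = (8, 2, 6), error at position 1, error magnitude e = 5, c = [3, 2, 4, 7, 6].

Step 1: column multipliers v_i = (∏_{j≠i}(α_i − α_j))^{−1} mod 11.
  i = 1 (α = 3): (3−8)(3−9)(3−5)(3−10) = (−5)·(−6)·(−2)·(−7) = 420 ≡ 2, so v_1 = 2^{−1} = 6 (mod 11).
  i = 2 (α = 8): (8−3)(8−9)(8−5)(8−10) = 5·(−1)·3·(−2) = 30 ≡ 8, so v_2 = 8^{−1} = 7 (mod 11).
  i = 3 (α = 9): (9−3)(9−8)(9−5)(9−10) = 6·1·4·(−1) = −24 ≡ 9, so v_3 = 9^{−1} = 5 (mod 11).
  i = 4 (α = 5): (5−3)(5−8)(5−9)(5−10) = 2·(−3)·(−4)·(−5) = −120 ≡ 1, so v_4 = 1^{−1} = 1 (mod 11).
  i = 5 (α = 10): (10−3)(10−8)(10−9)(10−5) = 7·2·1·5 = 70 ≡ 4, so v_5 = 4^{−1} = 3 (mod 11).
  v = [6, 7, 5, 1, 3].
Step 2: syndromes of r = [8, 2, 4, 7, 6] (all sums mod 11).
  S_0 = Σ v_i r_i = 6·8 + 7·2 + 5·4 + 1·7 + 3·6 = 107 ≡ 8.
  S_1 = Σ v_i α_i r_i = 6·3·8 + 7·8·2 + 5·9·4 + 1·5·7 + 3·10·6 = 651 ≡ 2.
  α_i^2 mod 11 = [9, 9, 4, 3, 1].
  S_2 = Σ v_i α_i^2 r_i = 6·9·8 + 7·9·2 + 5·4·4 + 1·3·7 + 3·1·6 = 677 ≡ 6.
  S = (8, 2, 6) ≠ 0, so r is not a codeword (an error is present).
Step 3: locate the error. For a single error e at position i, S_ℓ = v_i·e·α_i^ℓ, so α_err = S_1/S_0.
  S_0^{−1} = 8^{−1} = 7 (mod 11), so α_err = 2·7 = 14 ≡ 3 = α_1. Error position i = 1.
  Consistency check: S_2/S_1 = 6·6 = 36 ≡ 3 = α_err ✓ (single-error assumption holds).
Step 4: error magnitude e = S_0/v_1 = S_0·∏_{j≠1}(α_1 − α_j) = 8·2 = 16 ≡ 5 (mod 11).
Step 5: correct position 1: c_1 = r_1 − e = 8 − 5 ≡ 3 (mod 11). Hence c = [3, 2, 4, 7, 6].
  Check: interpolating c through the α_i gives m(x) = 8 + 2·x (degree < 2) with m(α_i) = c_i for every i, so c is indeed a codeword.


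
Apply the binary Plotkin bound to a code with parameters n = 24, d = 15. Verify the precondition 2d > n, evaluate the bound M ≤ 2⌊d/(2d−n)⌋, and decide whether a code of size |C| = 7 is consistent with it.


Plotkin bound M ≤ 4; given |C| = 7 > bound (violated).

Check applicability: 2d = 30, n = 24.
2d − n = 6 > 0, so Plotkin applies.
Compute d/(2d−n) = 15/6 ≈ 2.5000.
⌊d/(2d−n)⌋ = 2.
Plotkin bound: M ≤ 2·2 = 4.
Given |C| = 7, check: VIOLATED.
This |C| is above the Plotkin bound, so no binary code with n = 24, d = 15 and 7 codewords exists.


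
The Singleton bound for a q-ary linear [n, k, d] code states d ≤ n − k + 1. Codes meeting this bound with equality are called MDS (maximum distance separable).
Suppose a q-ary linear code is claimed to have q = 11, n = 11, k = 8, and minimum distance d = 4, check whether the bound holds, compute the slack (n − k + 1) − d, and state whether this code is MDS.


Singleton RHS = n − k + 1 = 4, slack = 0, bound satisfied, MDS.

Singleton bound: d ≤ n − k + 1.
Here n = 11, k = 8, so n − k + 1 = 4.
Given d = 4, check d ≤ 4: YES.
Slack = (n − k + 1) − d = 0.
The code is MDS (slack = 0).
Description: the claimed parameters are [11, 8, 4]_11; such a code would be MDS (meets Singleton bound).


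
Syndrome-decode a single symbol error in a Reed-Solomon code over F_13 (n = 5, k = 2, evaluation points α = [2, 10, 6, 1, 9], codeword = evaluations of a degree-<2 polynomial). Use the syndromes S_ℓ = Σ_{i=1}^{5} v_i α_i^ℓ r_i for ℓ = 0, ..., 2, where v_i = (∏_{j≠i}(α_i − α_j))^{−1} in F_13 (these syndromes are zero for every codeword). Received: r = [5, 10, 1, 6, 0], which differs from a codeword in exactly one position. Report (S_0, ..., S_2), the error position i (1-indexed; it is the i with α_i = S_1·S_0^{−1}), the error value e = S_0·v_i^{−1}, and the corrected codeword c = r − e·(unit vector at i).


S = (2, 5, 6), error at position 5, error magnitude e = 2, c = [5, 10, 1, 6, 11].

Step 1: column multipliers v_i = (∏_{j≠i}(α_i − α_j))^{−1} mod 13.
  i = 1 (α = 2): (2−10)(2−6)(2−1)(2−9) = (−8)·(−4)·1·(−7) = −224 ≡ 10, so v_1 = 10^{−1} = 4 (mod 13).
  i = 2 (α = 10): (10−2)(10−6)(10−1)(10−9) = 8·4·9·1 = 288 ≡ 2, so v_2 = 2^{−1} = 7 (mod 13).
  i = 3 (α = 6): (6−2)(6−10)(6−1)(6−9) = 4·(−4)·5·(−3) = 240 ≡ 6, so v_3 = 6^{−1} = 11 (mod 13).
  i = 4 (α = 1): (1−2)(1−10)(1−6)(1−9) = (−1)·(−9)·(−5)·(−8) = 360 ≡ 9, so v_4 = 9^{−1} = 3 (mod 13).
  i = 5 (α = 9): (9−2)(9−10)(9−6)(9−1) = 7·(−1)·3·8 = −168 ≡ 1, so v_5 = 1^{−1} = 1 (mod 13).
  v = [4, 7, 11, 3, 1].
Step 2: syndromes of r = [5, 10, 1, 6, 0] (all sums mod 13).
  S_0 = Σ v_i r_i = 4·5 + 7·10 + 11·1 + 3·6 + 1·0 = 119 ≡ 2.
  S_1 = Σ v_i α_i r_i = 4·2·5 + 7·10·10 + 11·6·1 + 3·1·6 + 1·9·0 = 824 ≡ 5.
  α_i^2 mod 13 = [4, 9, 10, 1, 3].
  S_2 = Σ v_i α_i^2 r_i = 4·4·5 + 7·9·10 + 11·10·1 + 3·1·6 + 1·3·0 = 838 ≡ 6.
  S = (2, 5, 6) ≠ 0, so r is not a codeword (an error is present).
Step 3: locate the error. For a single error e at position i, S_ℓ = v_i·e·α_i^ℓ, so α_err = S_1/S_0.
  S_0^{−1} = 2^{−1} = 7 (mod 13), so α_err = 5·7 = 35 ≡ 9 = α_5. Error position i = 5.
  Consistency check: S_2/S_1 = 6·8 = 48 ≡ 9 = α_err ✓ (single-error assumption holds).
Step 4: error magnitude e = S_0/v_5 = S_0·∏_{j≠5}(α_5 − α_j) = 2·1 = 2 ≡ 2 (mod 13).
Step 5: correct position 5: c_5 = r_5 − e = 0 − 2 ≡ 11 (mod 13). Hence c = [5, 10, 1, 6, 11].
  Check: interpolating c through the α_i gives m(x) = 7 + 12·x (degree < 2) with m(α_i) = c_i for every i, so c is indeed a codeword.


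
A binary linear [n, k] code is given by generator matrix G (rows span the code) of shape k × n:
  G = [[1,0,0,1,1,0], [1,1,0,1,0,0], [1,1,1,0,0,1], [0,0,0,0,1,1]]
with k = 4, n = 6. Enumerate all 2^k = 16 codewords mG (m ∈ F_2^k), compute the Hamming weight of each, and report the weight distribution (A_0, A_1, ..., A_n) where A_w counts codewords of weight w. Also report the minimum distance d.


Weight distribution: A_0 = 1, A_2 = 4, A_3 = 6, A_4 = 3, A_5 = 2. Minimum distance d = 2.

Enumerate all 2^4 = 16 messages m ∈ F_2^4.
For each, compute codeword c = mG in F_2^6, then tally its weight.
  m = 0000 → c = 000000, weight = 0.
  m = 1000 → c = 100110, weight = 3.
  m = 0100 → c = 110100, weight = 3.
  m = 1100 → c = 010010, weight = 2.
  m = 0010 → c = 111001, weight = 4.
  m = 1010 → c = 011111, weight = 5.
  m = 0110 → c = 001101, weight = 3.
  m = 1110 → c = 101011, weight = 4.
  m = 0001 → c = 000011, weight = 2.
  m = 1001 → c = 100101, weight = 3.
  m = 0101 → c = 110111, weight = 5.
  m = 1101 → c = 010001, weight = 2.
  m = 0011 → c = 111010, weight = 4.
  m = 1011 → c = 011100, weight = 3.
  m = 0111 → c = 001110, weight = 3.
  m = 1111 → c = 101000, weight = 2.
Tally weights:
  weight 0: 1 codewords.
  weight 2: 4 codewords.
  weight 3: 6 codewords.
  weight 4: 3 codewords.
  weight 5: 2 codewords.
Minimum distance d = smallest w > 0 with A_w > 0 = 2.
Sanity: Σ A_w = 16 = 2^4 = 16 ✓.


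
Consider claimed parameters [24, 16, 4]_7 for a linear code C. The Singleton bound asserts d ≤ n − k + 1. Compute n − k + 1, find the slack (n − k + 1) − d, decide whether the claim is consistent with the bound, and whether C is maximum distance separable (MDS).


Singleton RHS = n − k + 1 = 9, slack = 5, bound satisfied, not MDS.

Singleton bound: d ≤ n − k + 1.
Here n = 24, k = 16, so n − k + 1 = 9.
Given d = 4, check d ≤ 9: YES.
Slack = (n − k + 1) − d = 5.
The code is NOT MDS (slack = 5 > 0).
Description: the claimed parameters are [24, 16, 4]_7; such a code would be non-MDS.


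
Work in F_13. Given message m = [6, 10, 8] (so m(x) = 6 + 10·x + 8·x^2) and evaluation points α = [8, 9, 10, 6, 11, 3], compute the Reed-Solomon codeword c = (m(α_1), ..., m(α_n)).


c = [0, 3, 9, 3, 5, 4]

Message polynomial: m(x) = 6 + 10·x + 8·x^2 (mod 13).
For each evaluation point α_i, compute m(α_i) mod 13:
  α_1 = 8: Horner steps 8 → 9 → 0, so m(8) = 0.
  α_2 = 9: Horner steps 8 → 4 → 3, so m(9) = 3.
  α_3 = 10: Horner steps 8 → 12 → 9, so m(10) = 9.
  α_4 = 6: Horner steps 8 → 6 → 3, so m(6) = 3.
  α_5 = 11: Horner steps 8 → 7 → 5, so m(11) = 5.
  α_6 = 3: Horner steps 8 → 8 → 4, so m(3) = 4.
Codeword c = [0, 3, 9, 3, 5, 4] ∈ F_13^6.


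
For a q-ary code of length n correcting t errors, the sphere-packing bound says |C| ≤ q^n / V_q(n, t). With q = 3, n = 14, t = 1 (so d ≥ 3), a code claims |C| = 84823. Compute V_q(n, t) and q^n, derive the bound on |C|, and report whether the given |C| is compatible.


V_q(n, t) = 29, q^n = 4782969, Hamming bound = 164929, |C| = 84823 ≤ bound (satisfied).

Step 1: Compute V_q(n, t) = Σ_{j=0}^1 C(n, j) (q−1)^j.
  j = 0: C(14,0)·(2)^0 = 1·1 = 1.
  j = 1: C(14,1)·(2)^1 = 14·2 = 28.
  V_q(n, t) = 1 + 28 = 29.
Step 2: q^n = 3^14 = 4782969.
Step 3: Hamming bound ⌊q^n / V_q(n,t)⌋ = ⌊4782969/29⌋ = 164929.
Step 4: Compare |C| = 84823 to 164929: satisfied.
The claimed |C| lies below the Hamming bound.


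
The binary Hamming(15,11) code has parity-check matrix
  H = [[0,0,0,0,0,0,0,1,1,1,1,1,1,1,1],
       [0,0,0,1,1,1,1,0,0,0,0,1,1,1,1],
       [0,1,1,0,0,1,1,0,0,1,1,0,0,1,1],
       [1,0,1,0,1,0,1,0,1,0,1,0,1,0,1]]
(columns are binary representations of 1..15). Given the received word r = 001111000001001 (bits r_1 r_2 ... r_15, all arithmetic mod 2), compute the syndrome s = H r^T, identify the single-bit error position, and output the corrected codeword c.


s = (0, 1, 1, 1)^T, error position = 7, corrected codeword c = 001111100001001

Compute s = H r^T mod 2 one row at a time:
  s_1 = 0 + 0 + 0 + 0 + 1 + 0 + 0 + 1 = 2 ≡ 0 (mod 2).
  s_2 = 1 + 1 + 1 + 0 + 1 + 0 + 0 + 1 = 5 ≡ 1 (mod 2).
  s_3 = 0 + 1 + 1 + 0 + 0 + 0 + 0 + 1 = 3 ≡ 1 (mod 2).
  s_4 = 0 + 1 + 1 + 0 + 0 + 0 + 0 + 1 = 3 ≡ 1 (mod 2).
s = (0, 1, 1, 1)^T — this equals column 7 of H (binary 0111), so error is at position 7.
Correct: flip bit 7 of r = 001111000001001 to get c = 001111100001001.


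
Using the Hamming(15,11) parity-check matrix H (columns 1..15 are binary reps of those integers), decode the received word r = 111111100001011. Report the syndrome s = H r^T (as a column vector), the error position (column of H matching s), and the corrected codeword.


s = (1, 1, 0, 1)^T, error position = 13, corrected codeword c = 111111100001111

Compute s = H r^T mod 2 one row at a time:
  s_1 = 0 + 0 + 0 + 0 + 1 + 0 + 1 + 1 = 3 ≡ 1 (mod 2).
  s_2 = 1 + 1 + 1 + 1 + 1 + 0 + 1 + 1 = 7 ≡ 1 (mod 2).
  s_3 = 1 + 1 + 1 + 1 + 0 + 0 + 1 + 1 = 6 ≡ 0 (mod 2).
  s_4 = 1 + 1 + 1 + 1 + 0 + 0 + 0 + 1 = 5 ≡ 1 (mod 2).
s = (1, 1, 0, 1)^T — this equals column 13 of H (binary 1101), so error is at position 13.
Correct: flip bit 13 of r = 111111100001011 to get c = 111111100001111.


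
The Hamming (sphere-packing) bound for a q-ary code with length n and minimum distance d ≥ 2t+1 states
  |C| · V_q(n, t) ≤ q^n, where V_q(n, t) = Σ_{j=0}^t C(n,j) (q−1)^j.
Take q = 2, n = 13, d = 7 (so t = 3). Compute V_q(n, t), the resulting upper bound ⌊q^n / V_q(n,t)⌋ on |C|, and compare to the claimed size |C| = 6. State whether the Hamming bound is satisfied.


V_q(n, t) = 378, q^n = 8192, Hamming bound = 21, |C| = 6 ≤ bound (satisfied).

Step 1: Compute V_q(n, t) = Σ_{j=0}^3 C(n, j) (q−1)^j.
  j = 0: C(13,0)·(1)^0 = 1·1 = 1.
  j = 1: C(13,1)·(1)^1 = 13·1 = 13.
  j = 2: C(13,2)·(1)^2 = 78·1 = 78.
  j = 3: C(13,3)·(1)^3 = 286·1 = 286.
  V_q(n, t) = 1 + 13 + 78 + 286 = 378.
Step 2: q^n = 2^13 = 8192.
Step 3: Hamming bound ⌊q^n / V_q(n,t)⌋ = ⌊8192/378⌋ = 21.
Step 4: Compare |C| = 6 to 21: satisfied.
The claimed |C| lies below the Hamming bound.


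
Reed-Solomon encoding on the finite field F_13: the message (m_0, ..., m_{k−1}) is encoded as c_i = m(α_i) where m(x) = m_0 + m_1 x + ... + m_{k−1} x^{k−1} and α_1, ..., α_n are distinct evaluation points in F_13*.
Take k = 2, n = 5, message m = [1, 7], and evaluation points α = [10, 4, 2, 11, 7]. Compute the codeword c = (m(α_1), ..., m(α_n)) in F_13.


c = [6, 3, 2, 0, 11]

Message polynomial: m(x) = 1 + 7·x (mod 13).
For each evaluation point α_i, compute m(α_i) mod 13:
  α_1 = 10: Horner steps 7 → 6, so m(10) = 6.
  α_2 = 4: Horner steps 7 → 3, so m(4) = 3.
  α_3 = 2: Horner steps 7 → 2, so m(2) = 2.
  α_4 = 11: Horner steps 7 → 0, so m(11) = 0.
  α_5 = 7: Horner steps 7 → 11, so m(7) = 11.
Codeword c = [6, 3, 2, 0, 11] ∈ F_13^5.


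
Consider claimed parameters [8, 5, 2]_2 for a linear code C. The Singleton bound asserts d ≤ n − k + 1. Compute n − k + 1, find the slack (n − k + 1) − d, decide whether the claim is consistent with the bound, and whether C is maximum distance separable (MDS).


Singleton RHS = n − k + 1 = 4, slack = 2, bound satisfied, not MDS.

Singleton bound: d ≤ n − k + 1.
Here n = 8, k = 5, so n − k + 1 = 4.
Given d = 2, check d ≤ 4: YES.
Slack = (n − k + 1) − d = 2.
The code is NOT MDS (slack = 2 > 0).
Description: the claimed parameters are [8, 5, 2]_2; such a code would be non-MDS.


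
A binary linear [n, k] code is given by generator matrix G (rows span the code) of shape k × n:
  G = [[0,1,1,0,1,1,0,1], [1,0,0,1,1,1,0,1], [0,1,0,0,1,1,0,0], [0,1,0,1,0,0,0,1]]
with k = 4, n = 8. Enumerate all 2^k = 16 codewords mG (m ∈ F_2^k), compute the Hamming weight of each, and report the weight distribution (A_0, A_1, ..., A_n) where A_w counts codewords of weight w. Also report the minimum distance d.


Weight distribution: A_0 = 1, A_1 = 1, A_2 = 1, A_3 = 4, A_4 = 5, A_5 = 3, A_6 = 1. Minimum distance d = 1.

Enumerate all 2^4 = 16 messages m ∈ F_2^4.
For each, compute codeword c = mG in F_2^8, then tally its weight.
  m = 0000 → c = 00000000, weight = 0.
  m = 1000 → c = 01101101, weight = 5.
  m = 0100 → c = 10011101, weight = 5.
  m = 1100 → c = 11110000, weight = 4.
  m = 0010 → c = 01001100, weight = 3.
  m = 1010 → c = 00100001, weight = 2.
  m = 0110 → c = 11010001, weight = 4.
  m = 1110 → c = 10111100, weight = 5.
  m = 0001 → c = 01010001, weight = 3.
  m = 1001 → c = 00111100, weight = 4.
  m = 0101 → c = 11001100, weight = 4.
  m = 1101 → c = 10100001, weight = 3.
  m = 0011 → c = 00011101, weight = 4.
  m = 1011 → c = 01110000, weight = 3.
  m = 0111 → c = 10000000, weight = 1.
  m = 1111 → c = 11101101, weight = 6.
Tally weights:
  weight 0: 1 codewords.
  weight 1: 1 codewords.
  weight 2: 1 codewords.
  weight 3: 4 codewords.
  weight 4: 5 codewords.
  weight 5: 3 codewords.
  weight 6: 1 codewords.
Minimum distance d = smallest w > 0 with A_w > 0 = 1.
Sanity: Σ A_w = 16 = 2^4 = 16 ✓.


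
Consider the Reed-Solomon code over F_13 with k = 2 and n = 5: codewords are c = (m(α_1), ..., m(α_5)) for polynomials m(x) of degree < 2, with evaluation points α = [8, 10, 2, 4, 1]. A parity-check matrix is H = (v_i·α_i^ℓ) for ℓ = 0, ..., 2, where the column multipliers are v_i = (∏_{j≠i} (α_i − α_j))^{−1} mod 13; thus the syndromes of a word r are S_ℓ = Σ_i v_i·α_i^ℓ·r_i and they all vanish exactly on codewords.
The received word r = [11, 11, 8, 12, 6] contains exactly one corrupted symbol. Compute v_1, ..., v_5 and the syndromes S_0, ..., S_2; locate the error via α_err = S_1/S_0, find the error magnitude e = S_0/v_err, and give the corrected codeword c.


S = (2, 3, 11), error at position 1, error magnitude e = 4, c = [7, 11, 8, 12, 6].

Step 1: column multipliers v_i = (∏_{j≠i}(α_i − α_j))^{−1} mod 13.
  i = 1 (α = 8): (8−10)(8−2)(8−4)(8−1) = (−2)·6·4·7 = −336 ≡ 2, so v_1 = 2^{−1} = 7 (mod 13).
  i = 2 (α = 10): (10−8)(10−2)(10−4)(10−1) = 2·8·6·9 = 864 ≡ 6, so v_2 = 6^{−1} = 11 (mod 13).
  i = 3 (α = 2): (2−8)(2−10)(2−4)(2−1) = (−6)·(−8)·(−2)·1 = −96 ≡ 8, so v_3 = 8^{−1} = 5 (mod 13).
  i = 4 (α = 4): (4−8)(4−10)(4−2)(4−1) = (−4)·(−6)·2·3 = 144 ≡ 1, so v_4 = 1^{−1} = 1 (mod 13).
  i = 5 (α = 1): (1−8)(1−10)(1−2)(1−4) = (−7)·(−9)·(−1)·(−3) = 189 ≡ 7, so v_5 = 7^{−1} = 2 (mod 13).
  v = [7, 11, 5, 1, 2].
Step 2: syndromes of r = [11, 11, 8, 12, 6] (all sums mod 13).
  S_0 = Σ v_i r_i = 7·11 + 11·11 + 5·8 + 1·12 + 2·6 = 262 ≡ 2.
  S_1 = Σ v_i α_i r_i = 7·8·11 + 11·10·11 + 5·2·8 + 1·4·12 + 2·1·6 = 1966 ≡ 3.
  α_i^2 mod 13 = [12, 9, 4, 3, 1].
  S_2 = Σ v_i α_i^2 r_i = 7·12·11 + 11·9·11 + 5·4·8 + 1·3·12 + 2·1·6 = 2221 ≡ 11.
  S = (2, 3, 11) ≠ 0, so r is not a codeword (an error is present).
Step 3: locate the error. For a single error e at position i, S_ℓ = v_i·e·α_i^ℓ, so α_err = S_1/S_0.
  S_0^{−1} = 2^{−1} = 7 (mod 13), so α_err = 3·7 = 21 ≡ 8 = α_1. Error position i = 1.
  Consistency check: S_2/S_1 = 11·9 = 99 ≡ 8 = α_err ✓ (single-error assumption holds).
Step 4: error magnitude e = S_0/v_1 = S_0·∏_{j≠1}(α_1 − α_j) = 2·2 = 4 ≡ 4 (mod 13).
Step 5: correct position 1: c_1 = r_1 − e = 11 − 4 ≡ 7 (mod 13). Hence c = [7, 11, 8, 12, 6].
  Check: interpolating c through the α_i gives m(x) = 4 + 2·x (degree < 2) with m(α_i) = c_i for every i, so c is indeed a codeword.


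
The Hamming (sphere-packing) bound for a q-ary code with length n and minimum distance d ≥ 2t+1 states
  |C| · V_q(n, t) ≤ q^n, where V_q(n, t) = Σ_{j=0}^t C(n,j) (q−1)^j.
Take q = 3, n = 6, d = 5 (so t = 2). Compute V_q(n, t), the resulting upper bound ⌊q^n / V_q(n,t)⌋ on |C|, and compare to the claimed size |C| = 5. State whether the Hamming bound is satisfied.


V_q(n, t) = 73, q^n = 729, Hamming bound = 9, |C| = 5 ≤ bound (satisfied).

Step 1: Compute V_q(n, t) = Σ_{j=0}^2 C(n, j) (q−1)^j.
  j = 0: C(6,0)·(2)^0 = 1·1 = 1.
  j = 1: C(6,1)·(2)^1 = 6·2 = 12.
  j = 2: C(6,2)·(2)^2 = 15·4 = 60.
  V_q(n, t) = 1 + 12 + 60 = 73.
Step 2: q^n = 3^6 = 729.
Step 3: Hamming bound ⌊q^n / V_q(n,t)⌋ = ⌊729/73⌋ = 9.
Step 4: Compare |C| = 5 to 9: satisfied.
The claimed |C| lies below the Hamming bound.


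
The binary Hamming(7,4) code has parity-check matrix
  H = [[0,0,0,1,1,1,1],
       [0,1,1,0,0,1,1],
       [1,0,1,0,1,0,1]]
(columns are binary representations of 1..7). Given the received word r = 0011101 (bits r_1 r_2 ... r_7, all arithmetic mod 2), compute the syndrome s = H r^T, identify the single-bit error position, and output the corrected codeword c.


s = (1, 0, 1)^T, error position = 5, corrected codeword c = 0011001

Compute s = H r^T mod 2 one row at a time:
  s_1 = 1 + 1 + 0 + 1 = 3 ≡ 1 (mod 2).
  s_2 = 0 + 1 + 0 + 1 = 2 ≡ 0 (mod 2).
  s_3 = 0 + 1 + 1 + 1 = 3 ≡ 1 (mod 2).
s = (1, 0, 1)^T — this equals column 5 of H (binary 101), so error is at position 5.
Correct: flip bit 5 of r = 0011101 to get c = 0011001.


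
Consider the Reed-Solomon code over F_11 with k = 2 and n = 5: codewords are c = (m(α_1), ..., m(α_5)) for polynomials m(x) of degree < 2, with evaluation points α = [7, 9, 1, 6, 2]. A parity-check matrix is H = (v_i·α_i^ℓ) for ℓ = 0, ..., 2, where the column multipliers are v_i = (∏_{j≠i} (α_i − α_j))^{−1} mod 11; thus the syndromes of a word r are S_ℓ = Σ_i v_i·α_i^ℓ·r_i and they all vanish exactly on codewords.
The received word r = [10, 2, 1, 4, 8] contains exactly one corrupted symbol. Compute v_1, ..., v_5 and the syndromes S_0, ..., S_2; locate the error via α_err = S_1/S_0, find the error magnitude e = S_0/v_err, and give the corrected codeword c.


S = (9, 10, 5), error at position 4, error magnitude e = 1, c = [10, 2, 1, 3, 8].

Step 1: column multipliers v_i = (∏_{j≠i}(α_i − α_j))^{−1} mod 11.
  i = 1 (α = 7): (7−9)(7−1)(7−6)(7−2) = (−2)·6·1·5 = −60 ≡ 6, so v_1 = 6^{−1} = 2 (mod 11).
  i = 2 (α = 9): (9−7)(9−1)(9−6)(9−2) = 2·8·3·7 = 336 ≡ 6, so v_2 = 6^{−1} = 2 (mod 11).
  i = 3 (α = 1): (1−7)(1−9)(1−6)(1−2) = (−6)·(−8)·(−5)·(−1) = 240 ≡ 9, so v_3 = 9^{−1} = 5 (mod 11).
  i = 4 (α = 6): (6−7)(6−9)(6−1)(6−2) = (−1)·(−3)·5·4 = 60 ≡ 5, so v_4 = 5^{−1} = 9 (mod 11).
  i = 5 (α = 2): (2−7)(2−9)(2−1)(2−6) = (−5)·(−7)·1·(−4) = −140 ≡ 3, so v_5 = 3^{−1} = 4 (mod 11).
  v = [2, 2, 5, 9, 4].
Step 2: syndromes of r = [10, 2, 1, 4, 8] (all sums mod 11).
  S_0 = Σ v_i r_i = 2·10 + 2·2 + 5·1 + 9·4 + 4·8 = 97 ≡ 9.
  S_1 = Σ v_i α_i r_i = 2·7·10 + 2·9·2 + 5·1·1 + 9·6·4 + 4·2·8 = 461 ≡ 10.
  α_i^2 mod 11 = [5, 4, 1, 3, 4].
  S_2 = Σ v_i α_i^2 r_i = 2·5·10 + 2·4·2 + 5·1·1 + 9·3·4 + 4·4·8 = 357 ≡ 5.
  S = (9, 10, 5) ≠ 0, so r is not a codeword (an error is present).
Step 3: locate the error. For a single error e at position i, S_ℓ = v_i·e·α_i^ℓ, so α_err = S_1/S_0.
  S_0^{−1} = 9^{−1} = 5 (mod 11), so α_err = 10·5 = 50 ≡ 6 = α_4. Error position i = 4.
  Consistency check: S_2/S_1 = 5·10 = 50 ≡ 6 = α_err ✓ (single-error assumption holds).
Step 4: error magnitude e = S_0/v_4 = S_0·∏_{j≠4}(α_4 − α_j) = 9·5 = 45 ≡ 1 (mod 11).
Step 5: correct position 4: c_4 = r_4 − e = 4 − 1 ≡ 3 (mod 11). Hence c = [10, 2, 1, 3, 8].
  Check: interpolating c through the α_i gives m(x) = 5 + 7·x (degree < 2) with m(α_i) = c_i for every i, so c is indeed a codeword.


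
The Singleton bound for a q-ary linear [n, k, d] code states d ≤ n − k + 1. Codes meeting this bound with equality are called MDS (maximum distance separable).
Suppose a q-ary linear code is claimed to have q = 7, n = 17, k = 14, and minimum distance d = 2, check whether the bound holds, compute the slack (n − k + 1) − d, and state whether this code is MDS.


Singleton RHS = n − k + 1 = 4, slack = 2, bound satisfied, not MDS.

Singleton bound: d ≤ n − k + 1.
Here n = 17, k = 14, so n − k + 1 = 4.
Given d = 2, check d ≤ 4: YES.
Slack = (n − k + 1) − d = 2.
The code is NOT MDS (slack = 2 > 0).
Description: the claimed parameters are [17, 14, 2]_7; such a code would be non-MDS.


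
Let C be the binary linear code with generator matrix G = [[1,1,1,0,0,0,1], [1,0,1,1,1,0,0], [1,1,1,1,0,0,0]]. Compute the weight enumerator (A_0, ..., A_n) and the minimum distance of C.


Weight distribution: A_0 = 1, A_2 = 2, A_4 = 5. Minimum distance d = 2.

Enumerate all 2^3 = 8 messages m ∈ F_2^3.
For each, compute codeword c = mG in F_2^7, then tally its weight.
  m = 000 → c = 0000000, weight = 0.
  m = 100 → c = 1110001, weight = 4.
  m = 010 → c = 1011100, weight = 4.
  m = 110 → c = 0101101, weight = 4.
  m = 001 → c = 1111000, weight = 4.
  m = 101 → c = 0001001, weight = 2.
  m = 011 → c = 0100100, weight = 2.
  m = 111 → c = 1010101, weight = 4.
Tally weights:
  weight 0: 1 codewords.
  weight 2: 2 codewords.
  weight 4: 5 codewords.
Minimum distance d = smallest w > 0 with A_w > 0 = 2.
Sanity: Σ A_w = 8 = 2^3 = 8 ✓.


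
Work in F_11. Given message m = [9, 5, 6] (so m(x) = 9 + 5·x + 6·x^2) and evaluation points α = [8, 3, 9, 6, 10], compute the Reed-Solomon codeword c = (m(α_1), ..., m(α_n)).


c = [4, 1, 1, 2, 10]

Message polynomial: m(x) = 9 + 5·x + 6·x^2 (mod 11).
For each evaluation point α_i, compute m(α_i) mod 11:
  α_1 = 8: Horner steps 6 → 9 → 4, so m(8) = 4.
  α_2 = 3: Horner steps 6 → 1 → 1, so m(3) = 1.
  α_3 = 9: Horner steps 6 → 4 → 1, so m(9) = 1.
  α_4 = 6: Horner steps 6 → 8 → 2, so m(6) = 2.
  α_5 = 10: Horner steps 6 → 10 → 10, so m(10) = 10.
Codeword c = [4, 1, 1, 2, 10] ∈ F_11^5.


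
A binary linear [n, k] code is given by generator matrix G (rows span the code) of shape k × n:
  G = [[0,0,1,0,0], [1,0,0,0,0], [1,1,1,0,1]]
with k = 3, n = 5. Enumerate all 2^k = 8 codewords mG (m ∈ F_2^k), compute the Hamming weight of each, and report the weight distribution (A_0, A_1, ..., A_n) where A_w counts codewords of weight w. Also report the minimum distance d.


Weight distribution: A_0 = 1, A_1 = 2, A_2 = 2, A_3 = 2, A_4 = 1. Minimum distance d = 1.

Enumerate all 2^3 = 8 messages m ∈ F_2^3.
For each, compute codeword c = mG in F_2^5, then tally its weight.
  m = 000 → c = 00000, weight = 0.
  m = 100 → c = 00100, weight = 1.
  m = 010 → c = 10000, weight = 1.
  m = 110 → c = 10100, weight = 2.
  m = 001 → c = 11101, weight = 4.
  m = 101 → c = 11001, weight = 3.
  m = 011 → c = 01101, weight = 3.
  m = 111 → c = 01001, weight = 2.
Tally weights:
  weight 0: 1 codewords.
  weight 1: 2 codewords.
  weight 2: 2 codewords.
  weight 3: 2 codewords.
  weight 4: 1 codewords.
Minimum distance d = smallest w > 0 with A_w > 0 = 1.
Sanity: Σ A_w = 8 = 2^3 = 8 ✓.


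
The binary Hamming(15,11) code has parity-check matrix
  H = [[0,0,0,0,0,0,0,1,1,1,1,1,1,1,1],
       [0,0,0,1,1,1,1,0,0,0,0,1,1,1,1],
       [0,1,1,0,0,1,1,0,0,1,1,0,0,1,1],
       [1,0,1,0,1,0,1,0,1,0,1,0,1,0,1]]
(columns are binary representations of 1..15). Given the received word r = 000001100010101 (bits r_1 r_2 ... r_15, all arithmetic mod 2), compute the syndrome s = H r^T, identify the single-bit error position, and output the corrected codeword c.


s = (1, 0, 0, 0)^T, error position = 8, corrected codeword c = 000001110010101

Compute s = H r^T mod 2 one row at a time:
  s_1 = 0 + 0 + 0 + 1 + 0 + 1 + 0 + 1 = 3 ≡ 1 (mod 2).
  s_2 = 0 + 0 + 1 + 1 + 0 + 1 + 0 + 1 = 4 ≡ 0 (mod 2).
  s_3 = 0 + 0 + 1 + 1 + 0 + 1 + 0 + 1 = 4 ≡ 0 (mod 2).
  s_4 = 0 + 0 + 0 + 1 + 0 + 1 + 1 + 1 = 4 ≡ 0 (mod 2).
s = (1, 0, 0, 0)^T — this equals column 8 of H (binary 1000), so error is at position 8.
Correct: flip bit 8 of r = 000001100010101 to get c = 000001110010101.


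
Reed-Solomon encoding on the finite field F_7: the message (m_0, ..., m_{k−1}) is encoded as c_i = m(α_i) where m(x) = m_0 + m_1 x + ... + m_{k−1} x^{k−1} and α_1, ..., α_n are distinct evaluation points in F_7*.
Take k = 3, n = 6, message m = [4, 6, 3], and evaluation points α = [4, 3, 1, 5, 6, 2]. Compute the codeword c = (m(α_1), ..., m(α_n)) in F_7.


c = [6, 0, 6, 4, 1, 0]

Message polynomial: m(x) = 4 + 6·x + 3·x^2 (mod 7).
For each evaluation point α_i, compute m(α_i) mod 7:
  α_1 = 4: Horner steps 3 → 4 → 6, so m(4) = 6.
  α_2 = 3: Horner steps 3 → 1 → 0, so m(3) = 0.
  α_3 = 1: Horner steps 3 → 2 → 6, so m(1) = 6.
  α_4 = 5: Horner steps 3 → 0 → 4, so m(5) = 4.
  α_5 = 6: Horner steps 3 → 3 → 1, so m(6) = 1.
  α_6 = 2: Horner steps 3 → 5 → 0, so m(2) = 0.
Codeword c = [6, 0, 6, 4, 1, 0] ∈ F_7^6.


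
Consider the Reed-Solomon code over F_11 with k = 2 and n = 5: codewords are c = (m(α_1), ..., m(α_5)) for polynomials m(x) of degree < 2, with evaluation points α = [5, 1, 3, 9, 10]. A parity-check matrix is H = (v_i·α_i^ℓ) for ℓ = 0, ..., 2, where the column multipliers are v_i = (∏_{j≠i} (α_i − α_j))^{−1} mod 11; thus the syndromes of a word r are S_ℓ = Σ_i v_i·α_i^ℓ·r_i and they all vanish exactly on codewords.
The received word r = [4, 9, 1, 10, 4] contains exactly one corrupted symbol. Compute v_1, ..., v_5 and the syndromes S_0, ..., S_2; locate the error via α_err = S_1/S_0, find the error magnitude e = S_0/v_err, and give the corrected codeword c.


S = (6, 5, 6), error at position 5, error magnitude e = 9, c = [4, 9, 1, 10, 6].

Step 1: column multipliers v_i = (∏_{j≠i}(α_i − α_j))^{−1} mod 11.
  i = 1 (α = 5): (5−1)(5−3)(5−9)(5−10) = 4·2·(−4)·(−5) = 160 ≡ 6, so v_1 = 6^{−1} = 2 (mod 11).
  i = 2 (α = 1): (1−5)(1−3)(1−9)(1−10) = (−4)·(−2)·(−8)·(−9) = 576 ≡ 4, so v_2 = 4^{−1} = 3 (mod 11).
  i = 3 (α = 3): (3−5)(3−1)(3−9)(3−10) = (−2)·2·(−6)·(−7) = −168 ≡ 8, so v_3 = 8^{−1} = 7 (mod 11).
  i = 4 (α = 9): (9−5)(9−1)(9−3)(9−10) = 4·8·6·(−1) = −192 ≡ 6, so v_4 = 6^{−1} = 2 (mod 11).
  i = 5 (α = 10): (10−5)(10−1)(10−3)(10−9) = 5·9·7·1 = 315 ≡ 7, so v_5 = 7^{−1} = 8 (mod 11).
  v = [2, 3, 7, 2, 8].
Step 2: syndromes of r = [4, 9, 1, 10, 4] (all sums mod 11).
  S_0 = Σ v_i r_i = 2·4 + 3·9 + 7·1 + 2·10 + 8·4 = 94 ≡ 6.
  S_1 = Σ v_i α_i r_i = 2·5·4 + 3·1·9 + 7·3·1 + 2·9·10 + 8·10·4 = 588 ≡ 5.
  α_i^2 mod 11 = [3, 1, 9, 4, 1].
  S_2 = Σ v_i α_i^2 r_i = 2·3·4 + 3·1·9 + 7·9·1 + 2·4·10 + 8·1·4 = 226 ≡ 6.
  S = (6, 5, 6) ≠ 0, so r is not a codeword (an error is present).
Step 3: locate the error. For a single error e at position i, S_ℓ = v_i·e·α_i^ℓ, so α_err = S_1/S_0.
  S_0^{−1} = 6^{−1} = 2 (mod 11), so α_err = 5·2 = 10 ≡ 10 = α_5. Error position i = 5.
  Consistency check: S_2/S_1 = 6·9 = 54 ≡ 10 = α_err ✓ (single-error assumption holds).
Step 4: error magnitude e = S_0/v_5 = S_0·∏_{j≠5}(α_5 − α_j) = 6·7 = 42 ≡ 9 (mod 11).
Step 5: correct position 5: c_5 = r_5 − e = 4 − 9 ≡ 6 (mod 11). Hence c = [4, 9, 1, 10, 6].
  Check: interpolating c through the α_i gives m(x) = 2 + 7·x (degree < 2) with m(α_i) = c_i for every i, so c is indeed a codeword.
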